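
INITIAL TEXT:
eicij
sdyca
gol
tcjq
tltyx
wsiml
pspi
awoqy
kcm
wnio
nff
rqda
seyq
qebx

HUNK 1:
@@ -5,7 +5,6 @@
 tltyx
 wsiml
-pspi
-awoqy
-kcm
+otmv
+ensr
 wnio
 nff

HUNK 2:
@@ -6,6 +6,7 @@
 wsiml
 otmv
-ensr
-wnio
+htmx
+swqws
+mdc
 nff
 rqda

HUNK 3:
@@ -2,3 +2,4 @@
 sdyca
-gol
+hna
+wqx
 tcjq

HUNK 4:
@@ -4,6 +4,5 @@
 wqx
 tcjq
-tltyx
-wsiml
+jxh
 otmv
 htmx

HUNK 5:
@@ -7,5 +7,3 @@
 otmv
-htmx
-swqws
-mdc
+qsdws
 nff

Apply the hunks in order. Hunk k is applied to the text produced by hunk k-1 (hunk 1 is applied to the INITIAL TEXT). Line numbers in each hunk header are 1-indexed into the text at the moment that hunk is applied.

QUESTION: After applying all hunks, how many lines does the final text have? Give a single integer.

Answer: 12

Derivation:
Hunk 1: at line 5 remove [pspi,awoqy,kcm] add [otmv,ensr] -> 13 lines: eicij sdyca gol tcjq tltyx wsiml otmv ensr wnio nff rqda seyq qebx
Hunk 2: at line 6 remove [ensr,wnio] add [htmx,swqws,mdc] -> 14 lines: eicij sdyca gol tcjq tltyx wsiml otmv htmx swqws mdc nff rqda seyq qebx
Hunk 3: at line 2 remove [gol] add [hna,wqx] -> 15 lines: eicij sdyca hna wqx tcjq tltyx wsiml otmv htmx swqws mdc nff rqda seyq qebx
Hunk 4: at line 4 remove [tltyx,wsiml] add [jxh] -> 14 lines: eicij sdyca hna wqx tcjq jxh otmv htmx swqws mdc nff rqda seyq qebx
Hunk 5: at line 7 remove [htmx,swqws,mdc] add [qsdws] -> 12 lines: eicij sdyca hna wqx tcjq jxh otmv qsdws nff rqda seyq qebx
Final line count: 12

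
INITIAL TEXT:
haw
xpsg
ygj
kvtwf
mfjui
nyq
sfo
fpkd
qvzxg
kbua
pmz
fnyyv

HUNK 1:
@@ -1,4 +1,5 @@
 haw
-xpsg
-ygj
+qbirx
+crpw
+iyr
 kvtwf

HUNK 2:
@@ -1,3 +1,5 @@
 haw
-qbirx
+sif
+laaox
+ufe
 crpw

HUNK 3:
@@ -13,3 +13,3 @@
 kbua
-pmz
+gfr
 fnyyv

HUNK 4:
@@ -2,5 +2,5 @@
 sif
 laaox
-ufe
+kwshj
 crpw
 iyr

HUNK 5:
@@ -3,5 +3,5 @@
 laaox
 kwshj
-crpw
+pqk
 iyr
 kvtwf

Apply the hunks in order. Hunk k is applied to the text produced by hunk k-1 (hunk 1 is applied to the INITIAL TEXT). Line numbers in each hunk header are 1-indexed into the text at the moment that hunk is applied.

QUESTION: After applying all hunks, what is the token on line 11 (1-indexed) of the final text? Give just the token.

Hunk 1: at line 1 remove [xpsg,ygj] add [qbirx,crpw,iyr] -> 13 lines: haw qbirx crpw iyr kvtwf mfjui nyq sfo fpkd qvzxg kbua pmz fnyyv
Hunk 2: at line 1 remove [qbirx] add [sif,laaox,ufe] -> 15 lines: haw sif laaox ufe crpw iyr kvtwf mfjui nyq sfo fpkd qvzxg kbua pmz fnyyv
Hunk 3: at line 13 remove [pmz] add [gfr] -> 15 lines: haw sif laaox ufe crpw iyr kvtwf mfjui nyq sfo fpkd qvzxg kbua gfr fnyyv
Hunk 4: at line 2 remove [ufe] add [kwshj] -> 15 lines: haw sif laaox kwshj crpw iyr kvtwf mfjui nyq sfo fpkd qvzxg kbua gfr fnyyv
Hunk 5: at line 3 remove [crpw] add [pqk] -> 15 lines: haw sif laaox kwshj pqk iyr kvtwf mfjui nyq sfo fpkd qvzxg kbua gfr fnyyv
Final line 11: fpkd

Answer: fpkd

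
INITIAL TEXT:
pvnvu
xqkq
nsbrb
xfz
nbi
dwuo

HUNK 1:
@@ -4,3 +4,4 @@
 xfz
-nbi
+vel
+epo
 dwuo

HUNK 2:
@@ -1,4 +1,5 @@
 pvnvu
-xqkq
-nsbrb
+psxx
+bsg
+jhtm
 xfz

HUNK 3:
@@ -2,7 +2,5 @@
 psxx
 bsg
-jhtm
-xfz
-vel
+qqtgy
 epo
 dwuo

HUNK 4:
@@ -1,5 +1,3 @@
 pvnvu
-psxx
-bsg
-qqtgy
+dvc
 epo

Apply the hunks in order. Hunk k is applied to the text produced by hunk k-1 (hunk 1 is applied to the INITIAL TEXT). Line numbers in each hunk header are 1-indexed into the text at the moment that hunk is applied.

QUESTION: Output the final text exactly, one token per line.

Answer: pvnvu
dvc
epo
dwuo

Derivation:
Hunk 1: at line 4 remove [nbi] add [vel,epo] -> 7 lines: pvnvu xqkq nsbrb xfz vel epo dwuo
Hunk 2: at line 1 remove [xqkq,nsbrb] add [psxx,bsg,jhtm] -> 8 lines: pvnvu psxx bsg jhtm xfz vel epo dwuo
Hunk 3: at line 2 remove [jhtm,xfz,vel] add [qqtgy] -> 6 lines: pvnvu psxx bsg qqtgy epo dwuo
Hunk 4: at line 1 remove [psxx,bsg,qqtgy] add [dvc] -> 4 lines: pvnvu dvc epo dwuo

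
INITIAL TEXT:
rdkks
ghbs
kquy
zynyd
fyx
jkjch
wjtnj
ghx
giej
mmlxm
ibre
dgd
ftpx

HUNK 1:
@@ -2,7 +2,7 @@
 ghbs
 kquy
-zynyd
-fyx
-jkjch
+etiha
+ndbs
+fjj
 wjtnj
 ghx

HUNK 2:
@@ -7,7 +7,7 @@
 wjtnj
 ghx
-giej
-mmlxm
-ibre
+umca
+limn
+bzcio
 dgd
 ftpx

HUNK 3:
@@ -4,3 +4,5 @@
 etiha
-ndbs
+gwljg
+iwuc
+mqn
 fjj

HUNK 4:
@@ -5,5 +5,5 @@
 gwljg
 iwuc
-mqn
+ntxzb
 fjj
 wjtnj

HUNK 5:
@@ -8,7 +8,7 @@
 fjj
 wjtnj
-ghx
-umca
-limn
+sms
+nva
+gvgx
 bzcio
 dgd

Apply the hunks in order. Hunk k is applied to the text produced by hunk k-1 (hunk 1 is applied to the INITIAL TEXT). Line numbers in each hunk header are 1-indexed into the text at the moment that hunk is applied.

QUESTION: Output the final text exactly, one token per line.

Hunk 1: at line 2 remove [zynyd,fyx,jkjch] add [etiha,ndbs,fjj] -> 13 lines: rdkks ghbs kquy etiha ndbs fjj wjtnj ghx giej mmlxm ibre dgd ftpx
Hunk 2: at line 7 remove [giej,mmlxm,ibre] add [umca,limn,bzcio] -> 13 lines: rdkks ghbs kquy etiha ndbs fjj wjtnj ghx umca limn bzcio dgd ftpx
Hunk 3: at line 4 remove [ndbs] add [gwljg,iwuc,mqn] -> 15 lines: rdkks ghbs kquy etiha gwljg iwuc mqn fjj wjtnj ghx umca limn bzcio dgd ftpx
Hunk 4: at line 5 remove [mqn] add [ntxzb] -> 15 lines: rdkks ghbs kquy etiha gwljg iwuc ntxzb fjj wjtnj ghx umca limn bzcio dgd ftpx
Hunk 5: at line 8 remove [ghx,umca,limn] add [sms,nva,gvgx] -> 15 lines: rdkks ghbs kquy etiha gwljg iwuc ntxzb fjj wjtnj sms nva gvgx bzcio dgd ftpx

Answer: rdkks
ghbs
kquy
etiha
gwljg
iwuc
ntxzb
fjj
wjtnj
sms
nva
gvgx
bzcio
dgd
ftpx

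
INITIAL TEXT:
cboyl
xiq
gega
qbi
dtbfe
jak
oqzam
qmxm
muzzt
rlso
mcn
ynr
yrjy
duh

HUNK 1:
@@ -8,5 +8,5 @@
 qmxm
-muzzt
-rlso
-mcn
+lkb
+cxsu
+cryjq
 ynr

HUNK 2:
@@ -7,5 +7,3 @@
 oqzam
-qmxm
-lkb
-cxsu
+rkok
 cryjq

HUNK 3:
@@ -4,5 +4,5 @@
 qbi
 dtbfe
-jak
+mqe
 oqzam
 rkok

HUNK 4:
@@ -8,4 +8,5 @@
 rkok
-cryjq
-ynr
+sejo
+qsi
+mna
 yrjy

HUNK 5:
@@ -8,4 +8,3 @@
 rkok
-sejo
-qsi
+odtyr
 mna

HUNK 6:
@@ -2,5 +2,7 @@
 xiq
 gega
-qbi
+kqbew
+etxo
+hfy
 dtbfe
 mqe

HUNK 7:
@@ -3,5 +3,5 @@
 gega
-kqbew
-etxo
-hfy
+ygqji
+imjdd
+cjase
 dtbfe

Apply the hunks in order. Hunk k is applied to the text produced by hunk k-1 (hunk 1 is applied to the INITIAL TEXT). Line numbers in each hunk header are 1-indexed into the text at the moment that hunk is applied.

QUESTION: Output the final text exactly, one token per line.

Hunk 1: at line 8 remove [muzzt,rlso,mcn] add [lkb,cxsu,cryjq] -> 14 lines: cboyl xiq gega qbi dtbfe jak oqzam qmxm lkb cxsu cryjq ynr yrjy duh
Hunk 2: at line 7 remove [qmxm,lkb,cxsu] add [rkok] -> 12 lines: cboyl xiq gega qbi dtbfe jak oqzam rkok cryjq ynr yrjy duh
Hunk 3: at line 4 remove [jak] add [mqe] -> 12 lines: cboyl xiq gega qbi dtbfe mqe oqzam rkok cryjq ynr yrjy duh
Hunk 4: at line 8 remove [cryjq,ynr] add [sejo,qsi,mna] -> 13 lines: cboyl xiq gega qbi dtbfe mqe oqzam rkok sejo qsi mna yrjy duh
Hunk 5: at line 8 remove [sejo,qsi] add [odtyr] -> 12 lines: cboyl xiq gega qbi dtbfe mqe oqzam rkok odtyr mna yrjy duh
Hunk 6: at line 2 remove [qbi] add [kqbew,etxo,hfy] -> 14 lines: cboyl xiq gega kqbew etxo hfy dtbfe mqe oqzam rkok odtyr mna yrjy duh
Hunk 7: at line 3 remove [kqbew,etxo,hfy] add [ygqji,imjdd,cjase] -> 14 lines: cboyl xiq gega ygqji imjdd cjase dtbfe mqe oqzam rkok odtyr mna yrjy duh

Answer: cboyl
xiq
gega
ygqji
imjdd
cjase
dtbfe
mqe
oqzam
rkok
odtyr
mna
yrjy
duh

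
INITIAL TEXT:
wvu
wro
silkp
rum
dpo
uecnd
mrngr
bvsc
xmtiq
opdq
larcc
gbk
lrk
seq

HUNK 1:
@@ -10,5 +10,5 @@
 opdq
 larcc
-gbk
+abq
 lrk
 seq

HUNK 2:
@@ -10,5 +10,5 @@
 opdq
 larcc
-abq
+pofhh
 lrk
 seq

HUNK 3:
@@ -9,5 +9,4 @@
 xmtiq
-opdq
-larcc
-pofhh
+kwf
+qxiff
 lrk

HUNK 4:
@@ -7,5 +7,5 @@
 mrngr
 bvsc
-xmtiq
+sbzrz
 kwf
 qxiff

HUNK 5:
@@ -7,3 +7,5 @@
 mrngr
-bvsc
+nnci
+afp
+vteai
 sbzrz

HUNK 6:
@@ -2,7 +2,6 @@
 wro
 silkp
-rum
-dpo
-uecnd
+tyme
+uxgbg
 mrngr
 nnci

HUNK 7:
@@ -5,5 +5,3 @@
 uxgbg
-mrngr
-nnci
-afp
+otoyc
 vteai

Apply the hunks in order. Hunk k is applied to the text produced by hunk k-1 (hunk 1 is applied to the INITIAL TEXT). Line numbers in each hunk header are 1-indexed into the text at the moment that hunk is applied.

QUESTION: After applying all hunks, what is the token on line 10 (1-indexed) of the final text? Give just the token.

Answer: qxiff

Derivation:
Hunk 1: at line 10 remove [gbk] add [abq] -> 14 lines: wvu wro silkp rum dpo uecnd mrngr bvsc xmtiq opdq larcc abq lrk seq
Hunk 2: at line 10 remove [abq] add [pofhh] -> 14 lines: wvu wro silkp rum dpo uecnd mrngr bvsc xmtiq opdq larcc pofhh lrk seq
Hunk 3: at line 9 remove [opdq,larcc,pofhh] add [kwf,qxiff] -> 13 lines: wvu wro silkp rum dpo uecnd mrngr bvsc xmtiq kwf qxiff lrk seq
Hunk 4: at line 7 remove [xmtiq] add [sbzrz] -> 13 lines: wvu wro silkp rum dpo uecnd mrngr bvsc sbzrz kwf qxiff lrk seq
Hunk 5: at line 7 remove [bvsc] add [nnci,afp,vteai] -> 15 lines: wvu wro silkp rum dpo uecnd mrngr nnci afp vteai sbzrz kwf qxiff lrk seq
Hunk 6: at line 2 remove [rum,dpo,uecnd] add [tyme,uxgbg] -> 14 lines: wvu wro silkp tyme uxgbg mrngr nnci afp vteai sbzrz kwf qxiff lrk seq
Hunk 7: at line 5 remove [mrngr,nnci,afp] add [otoyc] -> 12 lines: wvu wro silkp tyme uxgbg otoyc vteai sbzrz kwf qxiff lrk seq
Final line 10: qxiff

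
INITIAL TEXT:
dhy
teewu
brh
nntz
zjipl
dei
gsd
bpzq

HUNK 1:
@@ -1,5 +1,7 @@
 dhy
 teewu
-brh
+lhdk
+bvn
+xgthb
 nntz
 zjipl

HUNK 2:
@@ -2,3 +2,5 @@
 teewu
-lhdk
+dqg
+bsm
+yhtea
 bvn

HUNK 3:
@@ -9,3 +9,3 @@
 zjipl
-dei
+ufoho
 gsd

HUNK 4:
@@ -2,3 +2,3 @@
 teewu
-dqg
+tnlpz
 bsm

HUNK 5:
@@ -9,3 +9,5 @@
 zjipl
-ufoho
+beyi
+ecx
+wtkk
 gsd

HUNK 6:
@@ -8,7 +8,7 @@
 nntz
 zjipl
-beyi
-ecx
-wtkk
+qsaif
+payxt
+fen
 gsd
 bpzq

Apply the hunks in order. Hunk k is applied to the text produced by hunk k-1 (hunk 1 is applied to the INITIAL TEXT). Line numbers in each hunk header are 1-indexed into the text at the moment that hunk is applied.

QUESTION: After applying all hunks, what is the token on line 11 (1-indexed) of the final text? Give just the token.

Answer: payxt

Derivation:
Hunk 1: at line 1 remove [brh] add [lhdk,bvn,xgthb] -> 10 lines: dhy teewu lhdk bvn xgthb nntz zjipl dei gsd bpzq
Hunk 2: at line 2 remove [lhdk] add [dqg,bsm,yhtea] -> 12 lines: dhy teewu dqg bsm yhtea bvn xgthb nntz zjipl dei gsd bpzq
Hunk 3: at line 9 remove [dei] add [ufoho] -> 12 lines: dhy teewu dqg bsm yhtea bvn xgthb nntz zjipl ufoho gsd bpzq
Hunk 4: at line 2 remove [dqg] add [tnlpz] -> 12 lines: dhy teewu tnlpz bsm yhtea bvn xgthb nntz zjipl ufoho gsd bpzq
Hunk 5: at line 9 remove [ufoho] add [beyi,ecx,wtkk] -> 14 lines: dhy teewu tnlpz bsm yhtea bvn xgthb nntz zjipl beyi ecx wtkk gsd bpzq
Hunk 6: at line 8 remove [beyi,ecx,wtkk] add [qsaif,payxt,fen] -> 14 lines: dhy teewu tnlpz bsm yhtea bvn xgthb nntz zjipl qsaif payxt fen gsd bpzq
Final line 11: payxt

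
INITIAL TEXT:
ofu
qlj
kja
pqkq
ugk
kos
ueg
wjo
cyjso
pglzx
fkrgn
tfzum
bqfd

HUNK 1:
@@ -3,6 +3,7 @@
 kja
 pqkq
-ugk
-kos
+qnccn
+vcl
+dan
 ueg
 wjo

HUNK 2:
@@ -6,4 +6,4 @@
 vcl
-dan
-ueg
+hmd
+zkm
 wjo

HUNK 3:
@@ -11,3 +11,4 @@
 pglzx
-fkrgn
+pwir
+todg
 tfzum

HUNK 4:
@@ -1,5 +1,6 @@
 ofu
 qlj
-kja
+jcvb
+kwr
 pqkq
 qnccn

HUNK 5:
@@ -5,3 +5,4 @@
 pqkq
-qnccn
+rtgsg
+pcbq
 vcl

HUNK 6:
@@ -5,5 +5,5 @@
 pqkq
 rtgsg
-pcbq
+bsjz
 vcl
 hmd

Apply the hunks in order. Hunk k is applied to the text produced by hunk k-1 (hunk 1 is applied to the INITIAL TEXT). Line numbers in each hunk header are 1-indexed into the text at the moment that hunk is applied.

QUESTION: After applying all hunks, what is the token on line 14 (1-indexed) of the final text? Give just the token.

Hunk 1: at line 3 remove [ugk,kos] add [qnccn,vcl,dan] -> 14 lines: ofu qlj kja pqkq qnccn vcl dan ueg wjo cyjso pglzx fkrgn tfzum bqfd
Hunk 2: at line 6 remove [dan,ueg] add [hmd,zkm] -> 14 lines: ofu qlj kja pqkq qnccn vcl hmd zkm wjo cyjso pglzx fkrgn tfzum bqfd
Hunk 3: at line 11 remove [fkrgn] add [pwir,todg] -> 15 lines: ofu qlj kja pqkq qnccn vcl hmd zkm wjo cyjso pglzx pwir todg tfzum bqfd
Hunk 4: at line 1 remove [kja] add [jcvb,kwr] -> 16 lines: ofu qlj jcvb kwr pqkq qnccn vcl hmd zkm wjo cyjso pglzx pwir todg tfzum bqfd
Hunk 5: at line 5 remove [qnccn] add [rtgsg,pcbq] -> 17 lines: ofu qlj jcvb kwr pqkq rtgsg pcbq vcl hmd zkm wjo cyjso pglzx pwir todg tfzum bqfd
Hunk 6: at line 5 remove [pcbq] add [bsjz] -> 17 lines: ofu qlj jcvb kwr pqkq rtgsg bsjz vcl hmd zkm wjo cyjso pglzx pwir todg tfzum bqfd
Final line 14: pwir

Answer: pwir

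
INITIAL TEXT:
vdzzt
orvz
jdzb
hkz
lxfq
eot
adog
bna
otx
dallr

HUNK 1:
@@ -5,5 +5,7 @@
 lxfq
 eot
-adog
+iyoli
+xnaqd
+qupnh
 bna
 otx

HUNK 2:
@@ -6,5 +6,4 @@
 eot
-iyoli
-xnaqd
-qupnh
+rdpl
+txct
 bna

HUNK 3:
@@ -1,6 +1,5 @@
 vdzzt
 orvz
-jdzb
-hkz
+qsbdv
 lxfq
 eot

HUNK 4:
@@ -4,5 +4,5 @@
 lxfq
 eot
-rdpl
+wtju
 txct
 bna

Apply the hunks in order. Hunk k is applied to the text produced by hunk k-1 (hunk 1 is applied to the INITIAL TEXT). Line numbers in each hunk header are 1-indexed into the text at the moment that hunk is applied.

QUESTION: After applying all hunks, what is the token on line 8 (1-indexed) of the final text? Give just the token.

Hunk 1: at line 5 remove [adog] add [iyoli,xnaqd,qupnh] -> 12 lines: vdzzt orvz jdzb hkz lxfq eot iyoli xnaqd qupnh bna otx dallr
Hunk 2: at line 6 remove [iyoli,xnaqd,qupnh] add [rdpl,txct] -> 11 lines: vdzzt orvz jdzb hkz lxfq eot rdpl txct bna otx dallr
Hunk 3: at line 1 remove [jdzb,hkz] add [qsbdv] -> 10 lines: vdzzt orvz qsbdv lxfq eot rdpl txct bna otx dallr
Hunk 4: at line 4 remove [rdpl] add [wtju] -> 10 lines: vdzzt orvz qsbdv lxfq eot wtju txct bna otx dallr
Final line 8: bna

Answer: bna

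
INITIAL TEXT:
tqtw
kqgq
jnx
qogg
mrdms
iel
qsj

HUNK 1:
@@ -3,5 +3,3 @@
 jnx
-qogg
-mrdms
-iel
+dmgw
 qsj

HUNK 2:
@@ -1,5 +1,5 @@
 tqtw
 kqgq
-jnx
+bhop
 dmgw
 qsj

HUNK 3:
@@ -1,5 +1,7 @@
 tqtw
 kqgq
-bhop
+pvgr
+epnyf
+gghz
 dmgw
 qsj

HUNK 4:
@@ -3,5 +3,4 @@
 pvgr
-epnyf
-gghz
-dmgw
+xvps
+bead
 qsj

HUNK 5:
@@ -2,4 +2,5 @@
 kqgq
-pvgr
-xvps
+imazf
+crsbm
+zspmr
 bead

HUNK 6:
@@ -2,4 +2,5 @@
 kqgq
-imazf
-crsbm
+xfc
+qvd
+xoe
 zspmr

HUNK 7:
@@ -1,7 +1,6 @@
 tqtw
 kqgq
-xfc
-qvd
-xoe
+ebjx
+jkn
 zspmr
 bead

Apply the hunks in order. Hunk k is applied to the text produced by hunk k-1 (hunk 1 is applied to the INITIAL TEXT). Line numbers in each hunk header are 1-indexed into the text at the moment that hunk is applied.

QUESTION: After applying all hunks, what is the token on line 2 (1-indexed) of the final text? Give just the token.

Hunk 1: at line 3 remove [qogg,mrdms,iel] add [dmgw] -> 5 lines: tqtw kqgq jnx dmgw qsj
Hunk 2: at line 1 remove [jnx] add [bhop] -> 5 lines: tqtw kqgq bhop dmgw qsj
Hunk 3: at line 1 remove [bhop] add [pvgr,epnyf,gghz] -> 7 lines: tqtw kqgq pvgr epnyf gghz dmgw qsj
Hunk 4: at line 3 remove [epnyf,gghz,dmgw] add [xvps,bead] -> 6 lines: tqtw kqgq pvgr xvps bead qsj
Hunk 5: at line 2 remove [pvgr,xvps] add [imazf,crsbm,zspmr] -> 7 lines: tqtw kqgq imazf crsbm zspmr bead qsj
Hunk 6: at line 2 remove [imazf,crsbm] add [xfc,qvd,xoe] -> 8 lines: tqtw kqgq xfc qvd xoe zspmr bead qsj
Hunk 7: at line 1 remove [xfc,qvd,xoe] add [ebjx,jkn] -> 7 lines: tqtw kqgq ebjx jkn zspmr bead qsj
Final line 2: kqgq

Answer: kqgq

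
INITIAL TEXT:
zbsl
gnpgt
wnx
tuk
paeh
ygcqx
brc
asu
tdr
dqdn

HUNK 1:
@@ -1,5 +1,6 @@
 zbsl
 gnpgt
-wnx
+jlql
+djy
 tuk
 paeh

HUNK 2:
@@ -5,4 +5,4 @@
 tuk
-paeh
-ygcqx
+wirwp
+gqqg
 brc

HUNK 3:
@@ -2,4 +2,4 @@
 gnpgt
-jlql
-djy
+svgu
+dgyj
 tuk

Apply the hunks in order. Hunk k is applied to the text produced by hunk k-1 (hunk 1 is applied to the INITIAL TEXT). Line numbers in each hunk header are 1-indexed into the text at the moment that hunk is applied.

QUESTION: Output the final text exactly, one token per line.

Answer: zbsl
gnpgt
svgu
dgyj
tuk
wirwp
gqqg
brc
asu
tdr
dqdn

Derivation:
Hunk 1: at line 1 remove [wnx] add [jlql,djy] -> 11 lines: zbsl gnpgt jlql djy tuk paeh ygcqx brc asu tdr dqdn
Hunk 2: at line 5 remove [paeh,ygcqx] add [wirwp,gqqg] -> 11 lines: zbsl gnpgt jlql djy tuk wirwp gqqg brc asu tdr dqdn
Hunk 3: at line 2 remove [jlql,djy] add [svgu,dgyj] -> 11 lines: zbsl gnpgt svgu dgyj tuk wirwp gqqg brc asu tdr dqdn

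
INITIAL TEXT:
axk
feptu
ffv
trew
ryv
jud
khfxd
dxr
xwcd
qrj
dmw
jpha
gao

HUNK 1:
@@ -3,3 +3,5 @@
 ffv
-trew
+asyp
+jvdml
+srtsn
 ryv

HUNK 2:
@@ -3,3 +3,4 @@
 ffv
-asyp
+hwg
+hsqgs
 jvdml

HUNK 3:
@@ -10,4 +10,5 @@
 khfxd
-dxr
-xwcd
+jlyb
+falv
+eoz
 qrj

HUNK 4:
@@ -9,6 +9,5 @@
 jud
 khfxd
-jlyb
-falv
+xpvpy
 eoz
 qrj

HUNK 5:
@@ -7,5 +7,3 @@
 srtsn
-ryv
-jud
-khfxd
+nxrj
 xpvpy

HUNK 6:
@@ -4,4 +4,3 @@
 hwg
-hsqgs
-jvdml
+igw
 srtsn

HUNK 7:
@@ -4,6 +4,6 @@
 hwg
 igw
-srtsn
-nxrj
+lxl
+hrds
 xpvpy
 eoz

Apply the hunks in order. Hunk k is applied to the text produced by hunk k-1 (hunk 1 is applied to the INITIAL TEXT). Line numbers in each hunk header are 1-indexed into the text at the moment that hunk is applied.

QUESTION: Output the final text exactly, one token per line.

Answer: axk
feptu
ffv
hwg
igw
lxl
hrds
xpvpy
eoz
qrj
dmw
jpha
gao

Derivation:
Hunk 1: at line 3 remove [trew] add [asyp,jvdml,srtsn] -> 15 lines: axk feptu ffv asyp jvdml srtsn ryv jud khfxd dxr xwcd qrj dmw jpha gao
Hunk 2: at line 3 remove [asyp] add [hwg,hsqgs] -> 16 lines: axk feptu ffv hwg hsqgs jvdml srtsn ryv jud khfxd dxr xwcd qrj dmw jpha gao
Hunk 3: at line 10 remove [dxr,xwcd] add [jlyb,falv,eoz] -> 17 lines: axk feptu ffv hwg hsqgs jvdml srtsn ryv jud khfxd jlyb falv eoz qrj dmw jpha gao
Hunk 4: at line 9 remove [jlyb,falv] add [xpvpy] -> 16 lines: axk feptu ffv hwg hsqgs jvdml srtsn ryv jud khfxd xpvpy eoz qrj dmw jpha gao
Hunk 5: at line 7 remove [ryv,jud,khfxd] add [nxrj] -> 14 lines: axk feptu ffv hwg hsqgs jvdml srtsn nxrj xpvpy eoz qrj dmw jpha gao
Hunk 6: at line 4 remove [hsqgs,jvdml] add [igw] -> 13 lines: axk feptu ffv hwg igw srtsn nxrj xpvpy eoz qrj dmw jpha gao
Hunk 7: at line 4 remove [srtsn,nxrj] add [lxl,hrds] -> 13 lines: axk feptu ffv hwg igw lxl hrds xpvpy eoz qrj dmw jpha gao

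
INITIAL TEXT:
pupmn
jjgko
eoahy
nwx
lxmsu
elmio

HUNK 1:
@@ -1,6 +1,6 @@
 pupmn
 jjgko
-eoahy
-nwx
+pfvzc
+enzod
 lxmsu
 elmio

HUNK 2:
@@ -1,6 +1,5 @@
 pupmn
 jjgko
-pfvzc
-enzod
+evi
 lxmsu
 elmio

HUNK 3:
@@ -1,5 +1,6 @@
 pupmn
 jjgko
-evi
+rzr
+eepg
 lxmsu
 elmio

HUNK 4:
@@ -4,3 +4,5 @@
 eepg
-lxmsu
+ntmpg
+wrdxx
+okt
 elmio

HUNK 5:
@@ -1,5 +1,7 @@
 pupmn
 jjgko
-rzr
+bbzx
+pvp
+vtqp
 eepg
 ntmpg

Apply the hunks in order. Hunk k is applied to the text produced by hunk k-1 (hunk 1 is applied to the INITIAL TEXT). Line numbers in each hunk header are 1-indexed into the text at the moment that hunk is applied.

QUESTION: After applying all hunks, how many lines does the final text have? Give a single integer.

Answer: 10

Derivation:
Hunk 1: at line 1 remove [eoahy,nwx] add [pfvzc,enzod] -> 6 lines: pupmn jjgko pfvzc enzod lxmsu elmio
Hunk 2: at line 1 remove [pfvzc,enzod] add [evi] -> 5 lines: pupmn jjgko evi lxmsu elmio
Hunk 3: at line 1 remove [evi] add [rzr,eepg] -> 6 lines: pupmn jjgko rzr eepg lxmsu elmio
Hunk 4: at line 4 remove [lxmsu] add [ntmpg,wrdxx,okt] -> 8 lines: pupmn jjgko rzr eepg ntmpg wrdxx okt elmio
Hunk 5: at line 1 remove [rzr] add [bbzx,pvp,vtqp] -> 10 lines: pupmn jjgko bbzx pvp vtqp eepg ntmpg wrdxx okt elmio
Final line count: 10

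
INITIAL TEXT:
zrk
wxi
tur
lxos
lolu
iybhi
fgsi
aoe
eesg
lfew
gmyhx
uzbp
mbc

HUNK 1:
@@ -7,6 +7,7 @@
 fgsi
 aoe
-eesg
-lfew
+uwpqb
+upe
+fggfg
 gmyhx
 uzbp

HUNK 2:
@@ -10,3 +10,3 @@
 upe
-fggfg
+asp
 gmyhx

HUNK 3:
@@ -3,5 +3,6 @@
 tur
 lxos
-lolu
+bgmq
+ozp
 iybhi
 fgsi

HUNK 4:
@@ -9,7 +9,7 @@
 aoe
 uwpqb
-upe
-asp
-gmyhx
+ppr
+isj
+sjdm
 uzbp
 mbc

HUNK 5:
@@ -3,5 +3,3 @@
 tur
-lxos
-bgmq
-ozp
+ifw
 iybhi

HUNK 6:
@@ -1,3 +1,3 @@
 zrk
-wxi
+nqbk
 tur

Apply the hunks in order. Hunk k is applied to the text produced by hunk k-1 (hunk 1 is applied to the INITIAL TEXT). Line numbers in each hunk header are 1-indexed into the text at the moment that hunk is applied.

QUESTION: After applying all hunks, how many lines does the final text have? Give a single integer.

Hunk 1: at line 7 remove [eesg,lfew] add [uwpqb,upe,fggfg] -> 14 lines: zrk wxi tur lxos lolu iybhi fgsi aoe uwpqb upe fggfg gmyhx uzbp mbc
Hunk 2: at line 10 remove [fggfg] add [asp] -> 14 lines: zrk wxi tur lxos lolu iybhi fgsi aoe uwpqb upe asp gmyhx uzbp mbc
Hunk 3: at line 3 remove [lolu] add [bgmq,ozp] -> 15 lines: zrk wxi tur lxos bgmq ozp iybhi fgsi aoe uwpqb upe asp gmyhx uzbp mbc
Hunk 4: at line 9 remove [upe,asp,gmyhx] add [ppr,isj,sjdm] -> 15 lines: zrk wxi tur lxos bgmq ozp iybhi fgsi aoe uwpqb ppr isj sjdm uzbp mbc
Hunk 5: at line 3 remove [lxos,bgmq,ozp] add [ifw] -> 13 lines: zrk wxi tur ifw iybhi fgsi aoe uwpqb ppr isj sjdm uzbp mbc
Hunk 6: at line 1 remove [wxi] add [nqbk] -> 13 lines: zrk nqbk tur ifw iybhi fgsi aoe uwpqb ppr isj sjdm uzbp mbc
Final line count: 13

Answer: 13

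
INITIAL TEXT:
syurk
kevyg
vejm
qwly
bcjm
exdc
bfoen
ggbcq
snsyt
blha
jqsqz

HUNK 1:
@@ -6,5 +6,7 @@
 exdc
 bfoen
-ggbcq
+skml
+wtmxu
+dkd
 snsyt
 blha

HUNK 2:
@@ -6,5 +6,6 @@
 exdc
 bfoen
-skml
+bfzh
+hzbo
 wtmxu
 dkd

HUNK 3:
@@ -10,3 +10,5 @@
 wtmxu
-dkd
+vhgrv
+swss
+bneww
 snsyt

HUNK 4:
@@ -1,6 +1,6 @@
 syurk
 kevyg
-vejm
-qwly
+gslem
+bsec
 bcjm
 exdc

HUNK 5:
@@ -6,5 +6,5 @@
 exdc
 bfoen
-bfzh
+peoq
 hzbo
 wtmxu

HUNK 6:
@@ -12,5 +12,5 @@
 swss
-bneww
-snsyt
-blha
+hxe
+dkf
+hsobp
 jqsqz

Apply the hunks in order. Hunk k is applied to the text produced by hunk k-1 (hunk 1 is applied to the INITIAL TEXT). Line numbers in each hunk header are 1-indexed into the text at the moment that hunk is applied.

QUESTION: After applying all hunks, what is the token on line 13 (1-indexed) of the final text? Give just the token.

Answer: hxe

Derivation:
Hunk 1: at line 6 remove [ggbcq] add [skml,wtmxu,dkd] -> 13 lines: syurk kevyg vejm qwly bcjm exdc bfoen skml wtmxu dkd snsyt blha jqsqz
Hunk 2: at line 6 remove [skml] add [bfzh,hzbo] -> 14 lines: syurk kevyg vejm qwly bcjm exdc bfoen bfzh hzbo wtmxu dkd snsyt blha jqsqz
Hunk 3: at line 10 remove [dkd] add [vhgrv,swss,bneww] -> 16 lines: syurk kevyg vejm qwly bcjm exdc bfoen bfzh hzbo wtmxu vhgrv swss bneww snsyt blha jqsqz
Hunk 4: at line 1 remove [vejm,qwly] add [gslem,bsec] -> 16 lines: syurk kevyg gslem bsec bcjm exdc bfoen bfzh hzbo wtmxu vhgrv swss bneww snsyt blha jqsqz
Hunk 5: at line 6 remove [bfzh] add [peoq] -> 16 lines: syurk kevyg gslem bsec bcjm exdc bfoen peoq hzbo wtmxu vhgrv swss bneww snsyt blha jqsqz
Hunk 6: at line 12 remove [bneww,snsyt,blha] add [hxe,dkf,hsobp] -> 16 lines: syurk kevyg gslem bsec bcjm exdc bfoen peoq hzbo wtmxu vhgrv swss hxe dkf hsobp jqsqz
Final line 13: hxe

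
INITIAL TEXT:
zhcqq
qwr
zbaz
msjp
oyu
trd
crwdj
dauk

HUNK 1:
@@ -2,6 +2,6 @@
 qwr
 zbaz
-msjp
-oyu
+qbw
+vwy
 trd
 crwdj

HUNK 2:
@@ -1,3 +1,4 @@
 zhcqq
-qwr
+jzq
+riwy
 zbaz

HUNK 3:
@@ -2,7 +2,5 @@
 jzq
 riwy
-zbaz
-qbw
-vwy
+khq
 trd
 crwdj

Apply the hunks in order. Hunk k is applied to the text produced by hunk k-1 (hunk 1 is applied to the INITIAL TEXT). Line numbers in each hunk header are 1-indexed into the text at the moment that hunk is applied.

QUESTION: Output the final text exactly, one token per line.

Answer: zhcqq
jzq
riwy
khq
trd
crwdj
dauk

Derivation:
Hunk 1: at line 2 remove [msjp,oyu] add [qbw,vwy] -> 8 lines: zhcqq qwr zbaz qbw vwy trd crwdj dauk
Hunk 2: at line 1 remove [qwr] add [jzq,riwy] -> 9 lines: zhcqq jzq riwy zbaz qbw vwy trd crwdj dauk
Hunk 3: at line 2 remove [zbaz,qbw,vwy] add [khq] -> 7 lines: zhcqq jzq riwy khq trd crwdj dauk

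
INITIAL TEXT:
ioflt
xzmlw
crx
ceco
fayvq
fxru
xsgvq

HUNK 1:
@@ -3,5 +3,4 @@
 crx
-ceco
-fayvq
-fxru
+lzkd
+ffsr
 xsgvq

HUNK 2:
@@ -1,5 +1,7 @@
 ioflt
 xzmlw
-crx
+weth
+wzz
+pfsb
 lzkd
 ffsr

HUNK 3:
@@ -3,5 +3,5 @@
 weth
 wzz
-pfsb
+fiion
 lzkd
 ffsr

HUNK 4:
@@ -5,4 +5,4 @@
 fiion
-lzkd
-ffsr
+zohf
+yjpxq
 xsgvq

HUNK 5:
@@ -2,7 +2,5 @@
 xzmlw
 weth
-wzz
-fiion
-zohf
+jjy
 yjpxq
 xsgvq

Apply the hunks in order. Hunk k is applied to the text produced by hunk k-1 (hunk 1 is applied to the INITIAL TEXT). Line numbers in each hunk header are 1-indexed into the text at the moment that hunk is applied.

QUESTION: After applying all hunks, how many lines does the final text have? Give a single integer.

Answer: 6

Derivation:
Hunk 1: at line 3 remove [ceco,fayvq,fxru] add [lzkd,ffsr] -> 6 lines: ioflt xzmlw crx lzkd ffsr xsgvq
Hunk 2: at line 1 remove [crx] add [weth,wzz,pfsb] -> 8 lines: ioflt xzmlw weth wzz pfsb lzkd ffsr xsgvq
Hunk 3: at line 3 remove [pfsb] add [fiion] -> 8 lines: ioflt xzmlw weth wzz fiion lzkd ffsr xsgvq
Hunk 4: at line 5 remove [lzkd,ffsr] add [zohf,yjpxq] -> 8 lines: ioflt xzmlw weth wzz fiion zohf yjpxq xsgvq
Hunk 5: at line 2 remove [wzz,fiion,zohf] add [jjy] -> 6 lines: ioflt xzmlw weth jjy yjpxq xsgvq
Final line count: 6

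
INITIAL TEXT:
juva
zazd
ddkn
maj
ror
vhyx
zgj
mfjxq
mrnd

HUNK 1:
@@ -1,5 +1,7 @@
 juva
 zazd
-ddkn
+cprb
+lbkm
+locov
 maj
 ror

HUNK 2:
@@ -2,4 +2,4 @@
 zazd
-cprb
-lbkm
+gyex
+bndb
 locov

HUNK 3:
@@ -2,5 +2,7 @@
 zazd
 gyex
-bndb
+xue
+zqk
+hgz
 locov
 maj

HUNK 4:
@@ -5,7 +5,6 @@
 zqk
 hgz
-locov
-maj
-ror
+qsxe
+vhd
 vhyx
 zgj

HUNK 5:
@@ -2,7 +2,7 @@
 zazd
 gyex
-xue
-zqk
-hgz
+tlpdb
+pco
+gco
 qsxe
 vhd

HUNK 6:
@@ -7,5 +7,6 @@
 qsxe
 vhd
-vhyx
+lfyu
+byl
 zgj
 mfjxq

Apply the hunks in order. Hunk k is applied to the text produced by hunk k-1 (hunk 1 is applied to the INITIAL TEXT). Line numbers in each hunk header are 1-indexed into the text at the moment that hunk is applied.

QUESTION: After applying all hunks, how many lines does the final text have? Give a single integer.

Hunk 1: at line 1 remove [ddkn] add [cprb,lbkm,locov] -> 11 lines: juva zazd cprb lbkm locov maj ror vhyx zgj mfjxq mrnd
Hunk 2: at line 2 remove [cprb,lbkm] add [gyex,bndb] -> 11 lines: juva zazd gyex bndb locov maj ror vhyx zgj mfjxq mrnd
Hunk 3: at line 2 remove [bndb] add [xue,zqk,hgz] -> 13 lines: juva zazd gyex xue zqk hgz locov maj ror vhyx zgj mfjxq mrnd
Hunk 4: at line 5 remove [locov,maj,ror] add [qsxe,vhd] -> 12 lines: juva zazd gyex xue zqk hgz qsxe vhd vhyx zgj mfjxq mrnd
Hunk 5: at line 2 remove [xue,zqk,hgz] add [tlpdb,pco,gco] -> 12 lines: juva zazd gyex tlpdb pco gco qsxe vhd vhyx zgj mfjxq mrnd
Hunk 6: at line 7 remove [vhyx] add [lfyu,byl] -> 13 lines: juva zazd gyex tlpdb pco gco qsxe vhd lfyu byl zgj mfjxq mrnd
Final line count: 13

Answer: 13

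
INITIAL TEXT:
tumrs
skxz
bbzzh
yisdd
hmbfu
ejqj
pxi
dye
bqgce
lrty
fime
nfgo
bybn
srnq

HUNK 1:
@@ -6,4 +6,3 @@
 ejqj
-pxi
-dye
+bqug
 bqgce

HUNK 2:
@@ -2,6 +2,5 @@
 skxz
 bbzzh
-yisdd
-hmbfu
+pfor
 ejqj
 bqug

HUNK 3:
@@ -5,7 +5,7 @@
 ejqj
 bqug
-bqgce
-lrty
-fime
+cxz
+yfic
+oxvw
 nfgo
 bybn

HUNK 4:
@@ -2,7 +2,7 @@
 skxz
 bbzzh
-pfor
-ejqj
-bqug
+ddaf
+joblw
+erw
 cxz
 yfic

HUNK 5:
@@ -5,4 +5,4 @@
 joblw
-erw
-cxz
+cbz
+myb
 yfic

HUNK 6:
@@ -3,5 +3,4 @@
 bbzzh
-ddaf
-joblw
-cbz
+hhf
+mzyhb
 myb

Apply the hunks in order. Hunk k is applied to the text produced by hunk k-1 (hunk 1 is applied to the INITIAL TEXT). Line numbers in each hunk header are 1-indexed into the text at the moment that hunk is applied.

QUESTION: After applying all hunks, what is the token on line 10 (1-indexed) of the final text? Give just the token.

Answer: bybn

Derivation:
Hunk 1: at line 6 remove [pxi,dye] add [bqug] -> 13 lines: tumrs skxz bbzzh yisdd hmbfu ejqj bqug bqgce lrty fime nfgo bybn srnq
Hunk 2: at line 2 remove [yisdd,hmbfu] add [pfor] -> 12 lines: tumrs skxz bbzzh pfor ejqj bqug bqgce lrty fime nfgo bybn srnq
Hunk 3: at line 5 remove [bqgce,lrty,fime] add [cxz,yfic,oxvw] -> 12 lines: tumrs skxz bbzzh pfor ejqj bqug cxz yfic oxvw nfgo bybn srnq
Hunk 4: at line 2 remove [pfor,ejqj,bqug] add [ddaf,joblw,erw] -> 12 lines: tumrs skxz bbzzh ddaf joblw erw cxz yfic oxvw nfgo bybn srnq
Hunk 5: at line 5 remove [erw,cxz] add [cbz,myb] -> 12 lines: tumrs skxz bbzzh ddaf joblw cbz myb yfic oxvw nfgo bybn srnq
Hunk 6: at line 3 remove [ddaf,joblw,cbz] add [hhf,mzyhb] -> 11 lines: tumrs skxz bbzzh hhf mzyhb myb yfic oxvw nfgo bybn srnq
Final line 10: bybn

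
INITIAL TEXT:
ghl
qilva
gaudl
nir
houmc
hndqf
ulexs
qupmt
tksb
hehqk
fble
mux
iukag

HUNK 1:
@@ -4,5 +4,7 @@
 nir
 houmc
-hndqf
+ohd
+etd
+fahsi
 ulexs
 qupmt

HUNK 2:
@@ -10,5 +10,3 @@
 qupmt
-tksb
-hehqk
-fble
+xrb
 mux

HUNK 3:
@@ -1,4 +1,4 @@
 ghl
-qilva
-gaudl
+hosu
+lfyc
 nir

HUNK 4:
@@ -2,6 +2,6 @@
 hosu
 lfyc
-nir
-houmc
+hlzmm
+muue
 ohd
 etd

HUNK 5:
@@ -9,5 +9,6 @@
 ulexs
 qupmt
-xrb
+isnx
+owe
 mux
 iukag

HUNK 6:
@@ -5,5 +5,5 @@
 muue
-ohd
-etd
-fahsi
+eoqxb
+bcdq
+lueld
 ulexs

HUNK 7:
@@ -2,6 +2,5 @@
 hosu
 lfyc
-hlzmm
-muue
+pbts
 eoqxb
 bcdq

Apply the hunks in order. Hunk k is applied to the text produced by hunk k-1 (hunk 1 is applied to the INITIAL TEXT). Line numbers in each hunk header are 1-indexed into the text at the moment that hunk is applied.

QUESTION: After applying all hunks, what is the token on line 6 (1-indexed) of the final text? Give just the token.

Hunk 1: at line 4 remove [hndqf] add [ohd,etd,fahsi] -> 15 lines: ghl qilva gaudl nir houmc ohd etd fahsi ulexs qupmt tksb hehqk fble mux iukag
Hunk 2: at line 10 remove [tksb,hehqk,fble] add [xrb] -> 13 lines: ghl qilva gaudl nir houmc ohd etd fahsi ulexs qupmt xrb mux iukag
Hunk 3: at line 1 remove [qilva,gaudl] add [hosu,lfyc] -> 13 lines: ghl hosu lfyc nir houmc ohd etd fahsi ulexs qupmt xrb mux iukag
Hunk 4: at line 2 remove [nir,houmc] add [hlzmm,muue] -> 13 lines: ghl hosu lfyc hlzmm muue ohd etd fahsi ulexs qupmt xrb mux iukag
Hunk 5: at line 9 remove [xrb] add [isnx,owe] -> 14 lines: ghl hosu lfyc hlzmm muue ohd etd fahsi ulexs qupmt isnx owe mux iukag
Hunk 6: at line 5 remove [ohd,etd,fahsi] add [eoqxb,bcdq,lueld] -> 14 lines: ghl hosu lfyc hlzmm muue eoqxb bcdq lueld ulexs qupmt isnx owe mux iukag
Hunk 7: at line 2 remove [hlzmm,muue] add [pbts] -> 13 lines: ghl hosu lfyc pbts eoqxb bcdq lueld ulexs qupmt isnx owe mux iukag
Final line 6: bcdq

Answer: bcdq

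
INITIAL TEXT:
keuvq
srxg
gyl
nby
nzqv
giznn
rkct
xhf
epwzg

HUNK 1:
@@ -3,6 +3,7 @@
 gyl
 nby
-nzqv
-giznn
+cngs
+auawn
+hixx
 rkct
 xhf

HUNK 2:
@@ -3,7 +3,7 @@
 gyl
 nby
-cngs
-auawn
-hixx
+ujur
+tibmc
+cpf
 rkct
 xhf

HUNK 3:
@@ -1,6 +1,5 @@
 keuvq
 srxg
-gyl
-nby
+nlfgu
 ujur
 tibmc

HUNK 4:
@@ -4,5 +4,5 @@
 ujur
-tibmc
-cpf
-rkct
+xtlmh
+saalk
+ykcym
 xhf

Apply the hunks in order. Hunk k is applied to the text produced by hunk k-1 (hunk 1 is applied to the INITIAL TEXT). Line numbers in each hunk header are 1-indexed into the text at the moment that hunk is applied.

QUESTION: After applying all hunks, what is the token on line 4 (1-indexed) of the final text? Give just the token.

Hunk 1: at line 3 remove [nzqv,giznn] add [cngs,auawn,hixx] -> 10 lines: keuvq srxg gyl nby cngs auawn hixx rkct xhf epwzg
Hunk 2: at line 3 remove [cngs,auawn,hixx] add [ujur,tibmc,cpf] -> 10 lines: keuvq srxg gyl nby ujur tibmc cpf rkct xhf epwzg
Hunk 3: at line 1 remove [gyl,nby] add [nlfgu] -> 9 lines: keuvq srxg nlfgu ujur tibmc cpf rkct xhf epwzg
Hunk 4: at line 4 remove [tibmc,cpf,rkct] add [xtlmh,saalk,ykcym] -> 9 lines: keuvq srxg nlfgu ujur xtlmh saalk ykcym xhf epwzg
Final line 4: ujur

Answer: ujur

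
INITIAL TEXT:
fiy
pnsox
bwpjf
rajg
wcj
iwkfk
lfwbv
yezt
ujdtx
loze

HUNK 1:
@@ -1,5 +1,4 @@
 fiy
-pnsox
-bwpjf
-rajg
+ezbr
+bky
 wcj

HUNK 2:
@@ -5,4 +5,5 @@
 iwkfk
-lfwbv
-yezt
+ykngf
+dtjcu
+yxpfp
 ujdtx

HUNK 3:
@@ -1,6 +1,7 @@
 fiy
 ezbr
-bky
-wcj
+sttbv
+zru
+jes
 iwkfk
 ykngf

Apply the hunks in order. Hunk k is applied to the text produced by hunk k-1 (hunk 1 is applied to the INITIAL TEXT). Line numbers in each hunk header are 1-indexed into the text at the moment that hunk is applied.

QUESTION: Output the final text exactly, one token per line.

Hunk 1: at line 1 remove [pnsox,bwpjf,rajg] add [ezbr,bky] -> 9 lines: fiy ezbr bky wcj iwkfk lfwbv yezt ujdtx loze
Hunk 2: at line 5 remove [lfwbv,yezt] add [ykngf,dtjcu,yxpfp] -> 10 lines: fiy ezbr bky wcj iwkfk ykngf dtjcu yxpfp ujdtx loze
Hunk 3: at line 1 remove [bky,wcj] add [sttbv,zru,jes] -> 11 lines: fiy ezbr sttbv zru jes iwkfk ykngf dtjcu yxpfp ujdtx loze

Answer: fiy
ezbr
sttbv
zru
jes
iwkfk
ykngf
dtjcu
yxpfp
ujdtx
loze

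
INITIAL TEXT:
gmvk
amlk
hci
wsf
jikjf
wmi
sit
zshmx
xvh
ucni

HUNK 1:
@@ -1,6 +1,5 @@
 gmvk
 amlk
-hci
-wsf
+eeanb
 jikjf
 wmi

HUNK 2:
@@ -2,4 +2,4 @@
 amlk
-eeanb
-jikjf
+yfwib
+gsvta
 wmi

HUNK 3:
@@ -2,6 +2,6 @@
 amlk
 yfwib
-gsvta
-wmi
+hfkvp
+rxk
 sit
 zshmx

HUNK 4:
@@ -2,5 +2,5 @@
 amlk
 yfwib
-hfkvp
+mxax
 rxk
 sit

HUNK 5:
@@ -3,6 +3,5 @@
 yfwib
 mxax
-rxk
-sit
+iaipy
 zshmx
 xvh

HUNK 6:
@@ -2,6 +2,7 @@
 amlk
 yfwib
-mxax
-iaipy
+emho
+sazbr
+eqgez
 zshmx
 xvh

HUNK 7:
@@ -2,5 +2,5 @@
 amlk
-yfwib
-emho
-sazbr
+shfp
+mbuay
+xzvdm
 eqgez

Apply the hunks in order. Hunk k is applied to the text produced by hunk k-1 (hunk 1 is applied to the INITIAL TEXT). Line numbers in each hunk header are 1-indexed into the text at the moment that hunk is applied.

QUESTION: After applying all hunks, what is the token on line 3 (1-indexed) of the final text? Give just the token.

Answer: shfp

Derivation:
Hunk 1: at line 1 remove [hci,wsf] add [eeanb] -> 9 lines: gmvk amlk eeanb jikjf wmi sit zshmx xvh ucni
Hunk 2: at line 2 remove [eeanb,jikjf] add [yfwib,gsvta] -> 9 lines: gmvk amlk yfwib gsvta wmi sit zshmx xvh ucni
Hunk 3: at line 2 remove [gsvta,wmi] add [hfkvp,rxk] -> 9 lines: gmvk amlk yfwib hfkvp rxk sit zshmx xvh ucni
Hunk 4: at line 2 remove [hfkvp] add [mxax] -> 9 lines: gmvk amlk yfwib mxax rxk sit zshmx xvh ucni
Hunk 5: at line 3 remove [rxk,sit] add [iaipy] -> 8 lines: gmvk amlk yfwib mxax iaipy zshmx xvh ucni
Hunk 6: at line 2 remove [mxax,iaipy] add [emho,sazbr,eqgez] -> 9 lines: gmvk amlk yfwib emho sazbr eqgez zshmx xvh ucni
Hunk 7: at line 2 remove [yfwib,emho,sazbr] add [shfp,mbuay,xzvdm] -> 9 lines: gmvk amlk shfp mbuay xzvdm eqgez zshmx xvh ucni
Final line 3: shfp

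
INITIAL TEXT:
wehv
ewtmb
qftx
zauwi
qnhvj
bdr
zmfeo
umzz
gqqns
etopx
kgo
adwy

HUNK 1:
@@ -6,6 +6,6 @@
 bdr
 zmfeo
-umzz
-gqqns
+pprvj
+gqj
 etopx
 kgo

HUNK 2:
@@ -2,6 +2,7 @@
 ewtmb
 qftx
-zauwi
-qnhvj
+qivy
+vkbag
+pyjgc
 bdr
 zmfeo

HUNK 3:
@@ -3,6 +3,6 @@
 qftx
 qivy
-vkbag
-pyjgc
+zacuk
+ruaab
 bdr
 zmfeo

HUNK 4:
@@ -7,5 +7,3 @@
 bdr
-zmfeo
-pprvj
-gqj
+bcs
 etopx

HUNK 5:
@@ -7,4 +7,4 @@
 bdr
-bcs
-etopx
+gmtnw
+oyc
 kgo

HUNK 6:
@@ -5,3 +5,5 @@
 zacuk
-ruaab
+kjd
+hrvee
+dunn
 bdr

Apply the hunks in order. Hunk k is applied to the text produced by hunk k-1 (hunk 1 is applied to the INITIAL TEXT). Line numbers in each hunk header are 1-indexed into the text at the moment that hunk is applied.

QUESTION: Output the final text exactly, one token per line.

Answer: wehv
ewtmb
qftx
qivy
zacuk
kjd
hrvee
dunn
bdr
gmtnw
oyc
kgo
adwy

Derivation:
Hunk 1: at line 6 remove [umzz,gqqns] add [pprvj,gqj] -> 12 lines: wehv ewtmb qftx zauwi qnhvj bdr zmfeo pprvj gqj etopx kgo adwy
Hunk 2: at line 2 remove [zauwi,qnhvj] add [qivy,vkbag,pyjgc] -> 13 lines: wehv ewtmb qftx qivy vkbag pyjgc bdr zmfeo pprvj gqj etopx kgo adwy
Hunk 3: at line 3 remove [vkbag,pyjgc] add [zacuk,ruaab] -> 13 lines: wehv ewtmb qftx qivy zacuk ruaab bdr zmfeo pprvj gqj etopx kgo adwy
Hunk 4: at line 7 remove [zmfeo,pprvj,gqj] add [bcs] -> 11 lines: wehv ewtmb qftx qivy zacuk ruaab bdr bcs etopx kgo adwy
Hunk 5: at line 7 remove [bcs,etopx] add [gmtnw,oyc] -> 11 lines: wehv ewtmb qftx qivy zacuk ruaab bdr gmtnw oyc kgo adwy
Hunk 6: at line 5 remove [ruaab] add [kjd,hrvee,dunn] -> 13 lines: wehv ewtmb qftx qivy zacuk kjd hrvee dunn bdr gmtnw oyc kgo adwy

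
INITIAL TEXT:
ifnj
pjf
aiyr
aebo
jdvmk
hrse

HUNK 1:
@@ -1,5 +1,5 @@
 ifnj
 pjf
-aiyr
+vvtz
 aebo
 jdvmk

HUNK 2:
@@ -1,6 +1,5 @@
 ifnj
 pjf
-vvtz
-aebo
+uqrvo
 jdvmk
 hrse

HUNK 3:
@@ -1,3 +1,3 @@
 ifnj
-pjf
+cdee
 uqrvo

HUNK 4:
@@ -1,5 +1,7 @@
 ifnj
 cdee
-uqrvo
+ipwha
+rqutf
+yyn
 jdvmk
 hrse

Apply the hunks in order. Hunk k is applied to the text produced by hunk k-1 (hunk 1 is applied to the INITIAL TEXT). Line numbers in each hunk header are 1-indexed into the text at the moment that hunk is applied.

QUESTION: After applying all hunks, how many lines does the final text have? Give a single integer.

Hunk 1: at line 1 remove [aiyr] add [vvtz] -> 6 lines: ifnj pjf vvtz aebo jdvmk hrse
Hunk 2: at line 1 remove [vvtz,aebo] add [uqrvo] -> 5 lines: ifnj pjf uqrvo jdvmk hrse
Hunk 3: at line 1 remove [pjf] add [cdee] -> 5 lines: ifnj cdee uqrvo jdvmk hrse
Hunk 4: at line 1 remove [uqrvo] add [ipwha,rqutf,yyn] -> 7 lines: ifnj cdee ipwha rqutf yyn jdvmk hrse
Final line count: 7

Answer: 7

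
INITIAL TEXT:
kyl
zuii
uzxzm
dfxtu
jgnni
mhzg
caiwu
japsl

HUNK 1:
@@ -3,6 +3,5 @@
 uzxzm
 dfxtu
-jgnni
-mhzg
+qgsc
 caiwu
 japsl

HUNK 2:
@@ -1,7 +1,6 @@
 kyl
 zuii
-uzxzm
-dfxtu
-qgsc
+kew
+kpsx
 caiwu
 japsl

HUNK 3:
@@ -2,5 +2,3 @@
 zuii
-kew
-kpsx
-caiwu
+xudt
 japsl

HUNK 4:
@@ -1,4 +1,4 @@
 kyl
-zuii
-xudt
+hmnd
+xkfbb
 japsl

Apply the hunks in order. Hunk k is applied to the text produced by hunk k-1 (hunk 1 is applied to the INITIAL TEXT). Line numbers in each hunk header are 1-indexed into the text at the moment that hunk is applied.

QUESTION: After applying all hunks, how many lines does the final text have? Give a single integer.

Answer: 4

Derivation:
Hunk 1: at line 3 remove [jgnni,mhzg] add [qgsc] -> 7 lines: kyl zuii uzxzm dfxtu qgsc caiwu japsl
Hunk 2: at line 1 remove [uzxzm,dfxtu,qgsc] add [kew,kpsx] -> 6 lines: kyl zuii kew kpsx caiwu japsl
Hunk 3: at line 2 remove [kew,kpsx,caiwu] add [xudt] -> 4 lines: kyl zuii xudt japsl
Hunk 4: at line 1 remove [zuii,xudt] add [hmnd,xkfbb] -> 4 lines: kyl hmnd xkfbb japsl
Final line count: 4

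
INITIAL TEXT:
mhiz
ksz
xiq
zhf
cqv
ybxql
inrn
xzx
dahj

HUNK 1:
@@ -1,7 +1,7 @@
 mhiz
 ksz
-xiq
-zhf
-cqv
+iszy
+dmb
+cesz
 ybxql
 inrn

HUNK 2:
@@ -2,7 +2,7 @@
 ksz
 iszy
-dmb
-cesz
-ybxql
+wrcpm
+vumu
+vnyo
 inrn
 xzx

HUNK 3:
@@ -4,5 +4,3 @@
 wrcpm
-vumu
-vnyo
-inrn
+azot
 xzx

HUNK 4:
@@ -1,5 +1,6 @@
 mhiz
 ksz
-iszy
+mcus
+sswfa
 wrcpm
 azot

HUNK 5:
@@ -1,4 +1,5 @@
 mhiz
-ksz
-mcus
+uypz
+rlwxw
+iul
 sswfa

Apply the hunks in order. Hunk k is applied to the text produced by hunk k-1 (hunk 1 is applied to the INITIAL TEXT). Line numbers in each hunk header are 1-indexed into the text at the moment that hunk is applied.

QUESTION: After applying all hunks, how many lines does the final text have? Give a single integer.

Answer: 9

Derivation:
Hunk 1: at line 1 remove [xiq,zhf,cqv] add [iszy,dmb,cesz] -> 9 lines: mhiz ksz iszy dmb cesz ybxql inrn xzx dahj
Hunk 2: at line 2 remove [dmb,cesz,ybxql] add [wrcpm,vumu,vnyo] -> 9 lines: mhiz ksz iszy wrcpm vumu vnyo inrn xzx dahj
Hunk 3: at line 4 remove [vumu,vnyo,inrn] add [azot] -> 7 lines: mhiz ksz iszy wrcpm azot xzx dahj
Hunk 4: at line 1 remove [iszy] add [mcus,sswfa] -> 8 lines: mhiz ksz mcus sswfa wrcpm azot xzx dahj
Hunk 5: at line 1 remove [ksz,mcus] add [uypz,rlwxw,iul] -> 9 lines: mhiz uypz rlwxw iul sswfa wrcpm azot xzx dahj
Final line count: 9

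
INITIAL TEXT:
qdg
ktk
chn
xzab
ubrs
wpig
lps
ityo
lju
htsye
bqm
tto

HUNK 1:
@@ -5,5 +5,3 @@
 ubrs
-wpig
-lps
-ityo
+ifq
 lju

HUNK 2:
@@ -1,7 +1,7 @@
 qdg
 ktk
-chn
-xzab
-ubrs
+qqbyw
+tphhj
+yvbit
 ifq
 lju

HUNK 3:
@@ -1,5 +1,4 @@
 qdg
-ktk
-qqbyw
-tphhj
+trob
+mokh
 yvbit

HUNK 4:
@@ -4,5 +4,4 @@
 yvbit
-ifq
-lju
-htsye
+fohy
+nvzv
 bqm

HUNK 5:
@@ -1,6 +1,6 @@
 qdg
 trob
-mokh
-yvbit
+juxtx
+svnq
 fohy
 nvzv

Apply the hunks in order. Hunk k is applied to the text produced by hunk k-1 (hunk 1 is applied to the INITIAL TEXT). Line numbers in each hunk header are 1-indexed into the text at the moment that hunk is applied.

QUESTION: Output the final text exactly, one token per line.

Answer: qdg
trob
juxtx
svnq
fohy
nvzv
bqm
tto

Derivation:
Hunk 1: at line 5 remove [wpig,lps,ityo] add [ifq] -> 10 lines: qdg ktk chn xzab ubrs ifq lju htsye bqm tto
Hunk 2: at line 1 remove [chn,xzab,ubrs] add [qqbyw,tphhj,yvbit] -> 10 lines: qdg ktk qqbyw tphhj yvbit ifq lju htsye bqm tto
Hunk 3: at line 1 remove [ktk,qqbyw,tphhj] add [trob,mokh] -> 9 lines: qdg trob mokh yvbit ifq lju htsye bqm tto
Hunk 4: at line 4 remove [ifq,lju,htsye] add [fohy,nvzv] -> 8 lines: qdg trob mokh yvbit fohy nvzv bqm tto
Hunk 5: at line 1 remove [mokh,yvbit] add [juxtx,svnq] -> 8 lines: qdg trob juxtx svnq fohy nvzv bqm tto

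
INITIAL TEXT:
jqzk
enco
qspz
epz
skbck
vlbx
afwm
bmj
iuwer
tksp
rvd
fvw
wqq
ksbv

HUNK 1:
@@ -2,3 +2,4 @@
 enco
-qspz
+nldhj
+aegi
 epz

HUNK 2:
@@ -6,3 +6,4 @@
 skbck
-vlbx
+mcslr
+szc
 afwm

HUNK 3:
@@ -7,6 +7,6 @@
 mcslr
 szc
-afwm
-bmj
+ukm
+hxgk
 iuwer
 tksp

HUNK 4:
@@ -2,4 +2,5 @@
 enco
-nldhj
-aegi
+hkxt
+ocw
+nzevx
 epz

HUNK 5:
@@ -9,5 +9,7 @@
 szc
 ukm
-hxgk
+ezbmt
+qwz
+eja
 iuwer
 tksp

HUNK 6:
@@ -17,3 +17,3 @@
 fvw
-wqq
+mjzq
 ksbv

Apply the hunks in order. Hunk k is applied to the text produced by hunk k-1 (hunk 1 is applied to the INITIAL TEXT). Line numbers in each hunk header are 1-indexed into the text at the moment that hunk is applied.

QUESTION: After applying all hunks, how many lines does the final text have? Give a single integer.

Hunk 1: at line 2 remove [qspz] add [nldhj,aegi] -> 15 lines: jqzk enco nldhj aegi epz skbck vlbx afwm bmj iuwer tksp rvd fvw wqq ksbv
Hunk 2: at line 6 remove [vlbx] add [mcslr,szc] -> 16 lines: jqzk enco nldhj aegi epz skbck mcslr szc afwm bmj iuwer tksp rvd fvw wqq ksbv
Hunk 3: at line 7 remove [afwm,bmj] add [ukm,hxgk] -> 16 lines: jqzk enco nldhj aegi epz skbck mcslr szc ukm hxgk iuwer tksp rvd fvw wqq ksbv
Hunk 4: at line 2 remove [nldhj,aegi] add [hkxt,ocw,nzevx] -> 17 lines: jqzk enco hkxt ocw nzevx epz skbck mcslr szc ukm hxgk iuwer tksp rvd fvw wqq ksbv
Hunk 5: at line 9 remove [hxgk] add [ezbmt,qwz,eja] -> 19 lines: jqzk enco hkxt ocw nzevx epz skbck mcslr szc ukm ezbmt qwz eja iuwer tksp rvd fvw wqq ksbv
Hunk 6: at line 17 remove [wqq] add [mjzq] -> 19 lines: jqzk enco hkxt ocw nzevx epz skbck mcslr szc ukm ezbmt qwz eja iuwer tksp rvd fvw mjzq ksbv
Final line count: 19

Answer: 19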